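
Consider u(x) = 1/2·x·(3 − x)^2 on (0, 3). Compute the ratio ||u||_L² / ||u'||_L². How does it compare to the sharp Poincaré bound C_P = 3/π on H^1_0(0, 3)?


||u||_L² / ||u'||_L² = 3*sqrt(14)/14 < C_P = 3/π.

u(x) = 1/2·x·(3 − x)^2, so u'(x) = 3*(x - 3)*(x - 1)/2.
u(x) = 1/2·x·(3 − x)^2 vanishes at x = 0 and x = 3, so u ∈ H^1_0(0, 3). Differentiate via the product rule and integrate the resulting polynomials term by term.
  ∫_0^3 u² dx = ∫_0^3 (x^6/4 - 3*x^5 + 27*x^4/2 - 27*x^3 + 81*x^2/4) dx. Term by term:
    ∫_0^3 x^6/4 dx = 2187/28;  ∫_0^3 -3*x^5 dx = -729/2;  ∫_0^3 27*x^4/2 dx = 6561/10;
    ∫_0^3 -27*x^3 dx = -2187/4;  ∫_0^3 81*x^2/4 dx = 729/4.
  Sum: 2187/28 − 729/2 + 6561/10 − 2187/4 + 729/4 = 729/140.
  ∫_0^3 (u')² dx = ∫_0^3 (9*x^4/4 - 18*x^3 + 99*x^2/2 - 54*x + 81/4) dx. Term by term:
    ∫_0^3 9*x^4/4 dx = 2187/20;  ∫_0^3 -18*x^3 dx = -729/2;  ∫_0^3 99*x^2/2 dx = 891/2;
    ∫_0^3 -54*x dx = -243;  ∫_0^3 81/4 dx = 243/4.
  Sum: 2187/20 − 729/2 + 891/2 − 243 + 243/4 = 81/10.
∫_0^3 u² dx = 729/140, so ||u||_L² = 27*sqrt(35)/70.
∫_0^3 (u')² dx = 81/10, so ||u'||_L² = 9*sqrt(10)/10.
Ratio ||u||_L² / ||u'||_L² = 3*sqrt(14)/14.
Sharp Poincaré constant on H^1_0(0, 3) is C_P = L/π = 3/π, achieved by sin(π/3·x).
A polynomial bump cannot attain the sharp Poincaré constant (only the first sine eigenfunction does), so the ratio is strictly less than C_P, consistent with ||u||_L² ≤ C_P ||u'||_L².


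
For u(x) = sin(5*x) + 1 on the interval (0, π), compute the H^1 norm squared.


||u||_{H^1(0,π)}^2 = 4/5 + 14*π

u'(x) = 5*cos(5*x).
Expand u² and (u')² and integrate term by term on (0, π), using: for integers n ≥ 1, ∫_0^π sin²(nx) dx = ∫_0^π cos²(nx) dx = π/2; for n ≠ n', ∫_0^π sin(nx)sin(n'x) dx = ∫_0^π cos(nx)cos(n'x) dx = 0; and by product-to-sum, ∫_0^π sin(nx)cos(n'x) dx = ½∫_0^π [sin((n+n')x) + sin((n−n')x)] dx, which is 0 when n+n' is even and 2n/(n²−n'²) when n+n' is odd (it need not vanish on (0, π)). For the constant mode: ∫_0^π 1 dx = π, ∫_0^π cos(nx) dx = 0, ∫_0^π sin(nx) dx = (1−(−1)^n)/n.
  u² squared terms: (1)²·∫1 dx = 1·π = π;  (1)²·∫sin(5x)² dx = 1·π/2 = π/2.
  u² cross terms: 2·(1)·(1)·∫1·sin(5x) dx = 2·(2/5) = 4/5.
  So ∫_0^π u² dx = π + π/2 + 4/5 = 4/5 + 3*π/2.
  (u')² squared terms: (5)²·∫cos(5x)² dx = 25·π/2 = 25*π/2.
  So ∫_0^π (u')² dx = 25*π/2.
||u||_{H^1}^2 = (4/5 + 3*π/2) + (25*π/2) = 4/5 + 14*π.


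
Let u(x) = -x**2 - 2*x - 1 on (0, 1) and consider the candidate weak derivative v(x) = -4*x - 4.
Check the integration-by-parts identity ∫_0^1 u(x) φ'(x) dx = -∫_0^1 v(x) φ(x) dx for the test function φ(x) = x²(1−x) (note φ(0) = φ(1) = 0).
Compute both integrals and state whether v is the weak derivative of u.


LHS = 4/15, RHS = 8/15. No, v is not the weak derivative of u.

u(x) = -x**2 - 2*x - 1, classical derivative u'(x) = -2*x - 2.
φ(x) = x²(1−x), so φ'(x) = x*(2 - 3*x).
Note φ(0) = φ(1) = 0, so the boundary term u·φ vanishes.
LHS = ∫_0^1 u(x) φ'(x) dx = ∫_0^1 (3*x^4 + 4*x^3 - x^2 - 2*x) dx. Term by term:
  ∫_0^1 3*x^4 dx = 3/5;  ∫_0^1 4*x^3 dx = 1;  ∫_0^1 -x^2 dx = -1/3;
  ∫_0^1 -2*x dx = -1.
Sum: 3/5 + 1 − 1/3 − 1 = 4/15.
So LHS = 4/15.
∫_0^1 v(x) φ(x) dx = ∫_0^1 (4*x^4 - 4*x^2) dx. Term by term:
  ∫_0^1 4*x^4 dx = 4/5;  ∫_0^1 -4*x^2 dx = -4/3.
Sum: 4/5 − 4/3 = -8/15.
So RHS = -∫_0^1 v(x) φ(x) dx = 8/15.
LHS − RHS = -4/15 ≠ 0, so the identity fails.
(For a valid weak derivative the identity must hold for EVERY test function, in particular this one. The failure shows v is NOT the weak derivative of u.)
Correct weak derivative would be u'(x) = -2*x - 2.


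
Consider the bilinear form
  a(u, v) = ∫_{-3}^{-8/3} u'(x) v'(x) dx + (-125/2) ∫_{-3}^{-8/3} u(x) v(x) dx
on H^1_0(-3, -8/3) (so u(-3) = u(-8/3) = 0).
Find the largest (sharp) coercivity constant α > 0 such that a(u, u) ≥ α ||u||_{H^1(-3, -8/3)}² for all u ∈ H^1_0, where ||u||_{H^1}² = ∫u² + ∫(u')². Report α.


α = (-125 + 18*π^2)/(2*(1 + 9*π^2))

Coercivity of a(·,·) on H^1_0(-3, -8/3) means a(u, u) ≥ α ||u||_{H^1}² for every u ∈ H^1_0.
The interval has length L = 1/3, and Poincaré/coercivity depend only on L. Here a(u, u) = ∫(u')² + (-125/2)·∫u².
Here c = -125/2 < 0 with |c| < (π/L)² = 9*π^2, so coercivity still holds. The condition a(u,u) ≥ α||u||_{H^1}² reads (1−α)∫(u')² ≥ (α−c)∫u². Any admissible α is ≤ 1 (rapidly oscillating u have ∫u²/∫(u')² → 0), and α = 1 would force 0 ≥ (1−c)∫u², impossible since c < 1; so 1−α > 0. By the sharp Poincaré inequality on H^1_0 of an interval of length L, ∫(u')² ≥ (π/L)²∫u² with equality for the first sine mode sin(π(x−x₀)/L) (x₀ the left endpoint), so the inequality holds for all u iff (1−α)(π/L)² ≥ α − c, i.e. α ≤ ((π/L)² + c)/((π/L)² + 1) = (1 + c(L/π)²)/(1 + (L/π)²). (Direct route, valid since c ≤ 0: Poincaré gives c∫u² ≥ c(L/π)²∫(u')², so a(u,u) ≥ (1 + c(L/π)²)∫(u')², while ||u||_{H^1}² ≤ (1 + (L/π)²)∫(u')²; dividing yields the same α.) With (π/L)² = 9*π^2 and c = -125/2, the largest admissible constant is α = ((π/L)² + c)/((π/L)² + 1).
Simplifying, α = (-125 + 18*π^2)/(2*(1 + 9*π^2)).


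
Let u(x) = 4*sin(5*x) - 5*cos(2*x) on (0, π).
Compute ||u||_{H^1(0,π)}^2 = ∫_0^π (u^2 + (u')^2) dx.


||u||_{H^1(0,π)}^2 = -2000/21 + 541*π/2

u'(x) = 10*sin(2*x) + 20*cos(5*x).
Expand u² and (u')² and integrate term by term on (0, π), using: for integers n ≥ 1, ∫_0^π sin²(nx) dx = ∫_0^π cos²(nx) dx = π/2; for n ≠ n', ∫_0^π sin(nx)sin(n'x) dx = ∫_0^π cos(nx)cos(n'x) dx = 0; and by product-to-sum, ∫_0^π sin(nx)cos(n'x) dx = ½∫_0^π [sin((n+n')x) + sin((n−n')x)] dx, which is 0 when n+n' is even and 2n/(n²−n'²) when n+n' is odd (it need not vanish on (0, π)).
  u² squared terms: (-5)²·∫cos(2x)² dx = 25·π/2 = 25*π/2;  (4)²·∫sin(5x)² dx = 16·π/2 = 8*π.
  u² cross terms: 2·(-5)·(4)·∫cos(2x)·sin(5x) dx = -40·(10/21) = -400/21.
  So ∫_0^π u² dx = 25*π/2 + 8*π − 400/21 = -400/21 + 41*π/2.
  (u')² squared terms: (10)²·∫sin(2x)² dx = 100·π/2 = 50*π;  (20)²·∫cos(5x)² dx = 400·π/2 = 200*π.
  (u')² cross terms: 2·(10)·(20)·∫sin(2x)·cos(5x) dx = 400·(-4/21) = -1600/21.
  So ∫_0^π (u')² dx = 50*π + 200*π − 1600/21 = -1600/21 + 250*π.
||u||_{H^1}^2 = (-400/21 + 41*π/2) + (-1600/21 + 250*π) = -2000/21 + 541*π/2.


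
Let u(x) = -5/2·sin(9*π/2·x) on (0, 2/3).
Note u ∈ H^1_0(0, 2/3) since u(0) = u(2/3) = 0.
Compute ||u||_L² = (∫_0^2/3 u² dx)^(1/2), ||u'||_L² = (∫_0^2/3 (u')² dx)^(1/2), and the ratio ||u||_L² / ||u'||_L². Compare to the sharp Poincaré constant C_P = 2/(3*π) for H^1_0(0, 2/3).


||u||_L² / ||u'||_L² = 2/(9*π) < C_P = 2/(3*π).

u(x) = -5/2·sin(9*π/2·x), so u'(x) = -45*π*cos(9*π*x/2)/4.
Writing u(x) = A·sin(kπx/L) with A = -5/2 and k = 3, use ∫_0^L sin²(kπx/L) dx = L/2 and ∫_0^L cos²(kπx/L) dx = L/2.
u² = 25/4·sin²(9*π/2·x) and (u')² = 2025*π^2/16·cos²(9*π/2·x), and each of sin², cos² integrates to L/2 = 1/3 over (0, 2/3).
∫_0^2/3 u² dx = 25/12, so ||u||_L² = 5*sqrt(3)/6.
∫_0^2/3 (u')² dx = 675*π^2/16, so ||u'||_L² = 15*sqrt(3)*π/4.
Ratio ||u||_L² / ||u'||_L² = 2/(9*π).
Sharp Poincaré constant on H^1_0(0, 2/3) is C_P = L/π = 2/(3*π), achieved by sin(3*π/2·x).
This is the k = 3 harmonic; the ratio L/(kπ) is strictly less than C_P = L/π, consistent with the sharp inequality ||u||_L² ≤ C_P ||u'||_L².


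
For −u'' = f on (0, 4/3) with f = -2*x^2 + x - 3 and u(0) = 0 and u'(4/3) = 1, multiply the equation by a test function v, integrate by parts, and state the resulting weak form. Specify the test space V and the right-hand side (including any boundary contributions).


V = {v ∈ H^1(0, 4/3) : v(0) = 0} (test functions vanish at x = 0 where u is specified); weak form: ∫_0^4/3 u'v' dx = ∫_0^4/3 (-2*x^2 + x - 3) v dx + v(4/3) for all v ∈ V.

Multiply both sides by a test function v and integrate from 0 to 4/3:
  ∫_0^4/3 −u''(x) v(x) dx = ∫_0^4/3 f(x) v(x) dx.
Integrate the LHS by parts once:
  ∫_0^4/3 −u'' v dx = −[u'(x) v(x)]_0^4/3 + ∫_0^4/3 u'(x) v'(x) dx.
Thus ∫_0^4/3 u'(x) v'(x) dx = ∫_0^4/3 f(x) v(x) dx + [u'(x) v(x)]_0^4/3.
Choose V so that boundary terms are either known or forced to vanish.
Mixed BC: u(0) = 0 (Dirichlet) and u'(4/3) = 1 (Neumann). Define V = {v ∈ H^1(0, 4/3) : v(0) = 0}. Then [u' v]_0^4/3 = u'(4/3)·v(4/3) − u'(0)·0 = v(4/3).
Weak formulation: find u (satisfying any essential BC) such that ∫_0^4/3 u'(x) v'(x) dx = ∫_0^4/3 f v dx + v(4/3) for all v ∈ V (Dirichlet at 0 absorbed into V; Neumann datum at x = 4/3 contributes the boundary term).
Substituting f(x) = -2*x^2 + x - 3, the right-hand side is ∫_0^4/3 (-2*x^2 + x - 3) v dx + v(4/3).


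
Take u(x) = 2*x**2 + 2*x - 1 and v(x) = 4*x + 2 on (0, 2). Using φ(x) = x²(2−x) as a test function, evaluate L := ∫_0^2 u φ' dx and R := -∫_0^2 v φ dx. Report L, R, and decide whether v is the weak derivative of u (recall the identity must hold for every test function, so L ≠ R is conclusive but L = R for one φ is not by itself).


LHS = -136/15, RHS = -136/15. Yes, v = u' weakly.

u(x) = 2*x**2 + 2*x - 1, classical derivative u'(x) = 4*x + 2.
φ(x) = x²(2−x), so φ'(x) = x*(4 - 3*x).
Note φ(0) = φ(2) = 0, so the boundary term u·φ vanishes.
LHS = ∫_0^2 u(x) φ'(x) dx = ∫_0^2 (-6*x^4 + 2*x^3 + 11*x^2 - 4*x) dx. Term by term:
  ∫_0^2 -6*x^4 dx = -192/5;  ∫_0^2 2*x^3 dx = 8;  ∫_0^2 11*x^2 dx = 88/3;
  ∫_0^2 -4*x dx = -8.
Sum: -192/5 + 8 + 88/3 − 8 = -136/15.
So LHS = -136/15.
∫_0^2 v(x) φ(x) dx = ∫_0^2 (-4*x^4 + 6*x^3 + 4*x^2) dx. Term by term:
  ∫_0^2 -4*x^4 dx = -128/5;  ∫_0^2 6*x^3 dx = 24;  ∫_0^2 4*x^2 dx = 32/3.
Sum: -128/5 + 24 + 32/3 = 136/15.
So RHS = -∫_0^2 v(x) φ(x) dx = -136/15.
LHS = RHS, so the identity holds for this test φ.
Moreover u is smooth here and v(x) = u'(x) = 4*x + 2 pointwise, so the identity holds for every test function. Hence v is the weak derivative of u.


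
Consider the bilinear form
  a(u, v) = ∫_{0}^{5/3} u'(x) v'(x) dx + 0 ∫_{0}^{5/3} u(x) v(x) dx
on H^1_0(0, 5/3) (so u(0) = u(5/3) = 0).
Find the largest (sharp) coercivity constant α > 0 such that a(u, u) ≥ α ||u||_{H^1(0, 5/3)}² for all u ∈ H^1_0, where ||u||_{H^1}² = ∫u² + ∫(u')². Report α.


α = 9*π^2/(25 + 9*π^2)

Coercivity of a(·,·) on H^1_0(0, 5/3) means a(u, u) ≥ α ||u||_{H^1}² for every u ∈ H^1_0.
The interval has length L = 5/3, and Poincaré/coercivity depend only on L. Here a(u, u) = ∫(u')² + (0)·∫u².
Here c = 0, so a(u,u) = ∫(u')² alone. The condition a(u,u) ≥ α||u||_{H^1}² reads (1−α)∫(u')² ≥ (α−c)∫u². Any admissible α is ≤ 1 (rapidly oscillating u have ∫u²/∫(u')² → 0), and α = 1 would force 0 ≥ (1−c)∫u², impossible since c < 1; so 1−α > 0. By the sharp Poincaré inequality on H^1_0 of an interval of length L, ∫(u')² ≥ (π/L)²∫u² with equality for the first sine mode sin(π(x−x₀)/L) (x₀ the left endpoint), so the inequality holds for all u iff (1−α)(π/L)² ≥ α − c, i.e. α ≤ ((π/L)² + c)/((π/L)² + 1) = (1 + c(L/π)²)/(1 + (L/π)²). (Direct route, valid since c ≤ 0: Poincaré gives c∫u² ≥ c(L/π)²∫(u')², so a(u,u) ≥ (1 + c(L/π)²)∫(u')², while ||u||_{H^1}² ≤ (1 + (L/π)²)∫(u')²; dividing yields the same α.) With (π/L)² = 9*π^2/25 and c = 0, the largest admissible constant is α = ((π/L)² + c)/((π/L)² + 1).
Simplifying, α = 9*π^2/(25 + 9*π^2).


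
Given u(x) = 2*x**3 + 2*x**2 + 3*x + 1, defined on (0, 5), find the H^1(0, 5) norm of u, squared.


||u||_{H^1}^2 = 2333300/21

The H^1 norm (squared) on an interval (0, L) is
  ||u||_{H^1}^2 = ∫_0^L u(x)^2 dx + ∫_0^L u'(x)^2 dx.
Compute u'(x) = 6*x**2 + 4*x + 3.
Then u(x)^2 = 4*x**6 + 8*x**5 + 16*x**4 + 16*x**3 + 13*x**2 + 6*x + 1 and u'(x)^2 = 36*x**4 + 48*x**3 + 52*x**2 + 24*x + 9.
Integrate each monomial from 0 to 5 using ∫_0^5 c·x^n dx = c·5^(n+1)/(n+1):
  ∫_0^5 u(x)^2 dx = ∫_0^5 (4*x^6 + 8*x^5 + 16*x^4 + 16*x^3 + 13*x^2 + 6*x + 1) dx. Term by term:
    ∫_0^5 4*x^6 dx = 312500/7;  ∫_0^5 8*x^5 dx = 62500/3;  ∫_0^5 16*x^4 dx = 10000;
    ∫_0^5 16*x^3 dx = 2500;  ∫_0^5 13*x^2 dx = 1625/3;  ∫_0^5 6*x dx = 75;
    ∫_0^5 1 dx = 5.
  Sum: 312500/7 + 62500/3 + 10000 + 2500 + 1625/3 + 75 + 5 = 550185/7.
  ∫_0^5 u'(x)^2 dx = ∫_0^5 (36*x^4 + 48*x^3 + 52*x^2 + 24*x + 9) dx. Term by term:
    ∫_0^5 36*x^4 dx = 22500;  ∫_0^5 48*x^3 dx = 7500;  ∫_0^5 52*x^2 dx = 6500/3;
    ∫_0^5 24*x dx = 300;  ∫_0^5 9 dx = 45.
  Sum: 22500 + 7500 + 6500/3 + 300 + 45 = 97535/3.
Adding: ||u||_{H^1}^2 = 550185/7 + 97535/3 = 2333300/21.


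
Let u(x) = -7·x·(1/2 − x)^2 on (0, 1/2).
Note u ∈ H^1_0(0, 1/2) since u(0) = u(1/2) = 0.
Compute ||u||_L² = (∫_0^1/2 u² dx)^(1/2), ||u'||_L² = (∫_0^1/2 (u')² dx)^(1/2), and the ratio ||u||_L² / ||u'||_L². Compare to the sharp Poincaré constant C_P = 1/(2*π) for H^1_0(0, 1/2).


||u||_L² / ||u'||_L² = sqrt(14)/28 < C_P = 1/(2*π).

u(x) = -7·x·(1/2 − x)^2, so u'(x) = -21*x^2 + 14*x - 7/4.
u(x) = -7·x·(1/2 − x)^2 vanishes at x = 0 and x = 1/2, so u ∈ H^1_0(0, 1/2). Differentiate via the product rule and integrate the resulting polynomials term by term.
  ∫_0^1/2 u² dx = ∫_0^1/2 (49*x^6 - 98*x^5 + 147*x^4/2 - 49*x^3/2 + 49*x^2/16) dx. Term by term:
    ∫_0^1/2 49*x^6 dx = 7/128;  ∫_0^1/2 -98*x^5 dx = -49/192;  ∫_0^1/2 147*x^4/2 dx = 147/320;
    ∫_0^1/2 -49*x^3/2 dx = -49/128;  ∫_0^1/2 49*x^2/16 dx = 49/384.
  Sum: 7/128 − 49/192 + 147/320 − 49/128 + 49/384 = 7/1920.
  ∫_0^1/2 (u')² dx = ∫_0^1/2 (441*x^4 - 588*x^3 + 539*x^2/2 - 49*x + 49/16) dx. Term by term:
    ∫_0^1/2 441*x^4 dx = 441/160;  ∫_0^1/2 -588*x^3 dx = -147/16;  ∫_0^1/2 539*x^2/2 dx = 539/48;
    ∫_0^1/2 -49*x dx = -49/8;  ∫_0^1/2 49/16 dx = 49/32.
  Sum: 441/160 − 147/16 + 539/48 − 49/8 + 49/32 = 49/240.
∫_0^1/2 u² dx = 7/1920, so ||u||_L² = sqrt(210)/240.
∫_0^1/2 (u')² dx = 49/240, so ||u'||_L² = 7*sqrt(15)/60.
Ratio ||u||_L² / ||u'||_L² = sqrt(14)/28.
Sharp Poincaré constant on H^1_0(0, 1/2) is C_P = L/π = 1/(2*π), achieved by sin(2*π·x).
A polynomial bump cannot attain the sharp Poincaré constant (only the first sine eigenfunction does), so the ratio is strictly less than C_P, consistent with ||u||_L² ≤ C_P ||u'||_L².


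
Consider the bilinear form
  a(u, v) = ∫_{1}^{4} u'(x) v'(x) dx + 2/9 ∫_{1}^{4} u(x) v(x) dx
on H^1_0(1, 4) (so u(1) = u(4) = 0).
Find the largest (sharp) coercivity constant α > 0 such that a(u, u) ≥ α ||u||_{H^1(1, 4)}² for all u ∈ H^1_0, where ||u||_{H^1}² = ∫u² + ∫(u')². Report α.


α = (2 + π^2)/(9 + π^2)

Coercivity of a(·,·) on H^1_0(1, 4) means a(u, u) ≥ α ||u||_{H^1}² for every u ∈ H^1_0.
The interval has length L = 3, and Poincaré/coercivity depend only on L. Here a(u, u) = ∫(u')² + (2/9)·∫u².
Here 0 < c = 2/9 < 1. The condition a(u,u) ≥ α||u||_{H^1}² reads (1−α)∫(u')² ≥ (α−c)∫u². Any admissible α is ≤ 1 (rapidly oscillating u have ∫u²/∫(u')² → 0), and α = 1 would force 0 ≥ (1−c)∫u², impossible since c < 1; so 1−α > 0. By the sharp Poincaré inequality on H^1_0 of an interval of length L, ∫(u')² ≥ (π/L)²∫u² with equality for the first sine mode sin(π(x−x₀)/L) (x₀ the left endpoint), so the inequality holds for all u iff (1−α)(π/L)² ≥ α − c, i.e. α ≤ ((π/L)² + c)/((π/L)² + 1) = (1 + c(L/π)²)/(1 + (L/π)²). With (π/L)² = π^2/9 and c = 2/9, the largest admissible constant is α = ((π/L)² + c)/((π/L)² + 1).
Simplifying, α = (2 + π^2)/(9 + π^2).


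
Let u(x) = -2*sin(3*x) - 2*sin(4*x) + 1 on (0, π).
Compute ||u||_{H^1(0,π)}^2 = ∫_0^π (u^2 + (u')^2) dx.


||u||_{H^1(0,π)}^2 = -8/3 + 55*π

u'(x) = -6*cos(3*x) - 8*cos(4*x).
Expand u² and (u')² and integrate term by term on (0, π), using: for integers n ≥ 1, ∫_0^π sin²(nx) dx = ∫_0^π cos²(nx) dx = π/2; for n ≠ n', ∫_0^π sin(nx)sin(n'x) dx = ∫_0^π cos(nx)cos(n'x) dx = 0; and by product-to-sum, ∫_0^π sin(nx)cos(n'x) dx = ½∫_0^π [sin((n+n')x) + sin((n−n')x)] dx, which is 0 when n+n' is even and 2n/(n²−n'²) when n+n' is odd (it need not vanish on (0, π)). For the constant mode: ∫_0^π 1 dx = π, ∫_0^π cos(nx) dx = 0, ∫_0^π sin(nx) dx = (1−(−1)^n)/n.
  u² squared terms: (1)²·∫1 dx = 1·π = π;  (-2)²·∫sin(3x)² dx = 4·π/2 = 2*π;  (-2)²·∫sin(4x)² dx = 4·π/2 = 2*π.
  u² cross terms: 2·(1)·(-2)·∫1·sin(3x) dx = -4·(2/3) = -8/3;  2·(1)·(-2)·∫1·sin(4x) dx = -4·(0) = 0;  2·(-2)·(-2)·∫sin(3x)·sin(4x) dx = 8·(0) = 0.
  So ∫_0^π u² dx = π + 2*π + 2*π − 8/3 + 0 + 0 = -8/3 + 5*π.
  (u')² squared terms: (-8)²·∫cos(4x)² dx = 64·π/2 = 32*π;  (-6)²·∫cos(3x)² dx = 36·π/2 = 18*π.
  (u')² cross terms: 2·(-8)·(-6)·∫cos(4x)·cos(3x) dx = 96·(0) = 0.
  So ∫_0^π (u')² dx = 32*π + 18*π + 0 = 50*π.
||u||_{H^1}^2 = (-8/3 + 5*π) + (50*π) = -8/3 + 55*π.


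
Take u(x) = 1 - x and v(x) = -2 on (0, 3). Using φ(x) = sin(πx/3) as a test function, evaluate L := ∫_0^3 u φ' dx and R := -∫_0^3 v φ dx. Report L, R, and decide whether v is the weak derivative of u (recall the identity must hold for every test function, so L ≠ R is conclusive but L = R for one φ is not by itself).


LHS = 6/π, RHS = 12/π. No, v is not the weak derivative of u.

u(x) = 1 - x, classical derivative u'(x) = -1.
φ(x) = sin(πx/3), so φ'(x) = π*cos(π*x/3)/3.
Note φ(0) = φ(3) = 0, so the boundary term u·φ vanishes.
LHS = ∫_0^3 u(x) φ'(x) dx = ∫_0^3 (-π*x*cos(π*x/3)/3 + π*cos(π*x/3)/3) dx. Term by term:
  ∫_0^3 π*cos(π*x/3)/3 dx = 0;  ∫_0^3 -π*x*cos(π*x/3)/3 dx = 6/π.
Sum: 0 + 6/π = 6/π.
So LHS = 6/π.
∫_0^3 v(x) φ(x) dx = ∫_0^3 (-2*sin(π*x/3)) dx. Term by term:
  ∫_0^3 -2*sin(π*x/3) dx = -12/π.
So RHS = -∫_0^3 v(x) φ(x) dx = 12/π.
LHS − RHS = -6/π ≠ 0, so the identity fails.
(For a valid weak derivative the identity must hold for EVERY test function, in particular this one. The failure shows v is NOT the weak derivative of u.)
Correct weak derivative would be u'(x) = -1.


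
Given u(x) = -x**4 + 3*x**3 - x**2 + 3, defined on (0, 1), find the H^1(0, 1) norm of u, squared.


||u||_{H^1}^2 = 15689/1260

The H^1 norm (squared) on an interval (0, L) is
  ||u||_{H^1}^2 = ∫_0^L u(x)^2 dx + ∫_0^L u'(x)^2 dx.
Compute u'(x) = -4*x**3 + 9*x**2 - 2*x.
Then u(x)^2 = x**8 - 6*x**7 + 11*x**6 - 6*x**5 - 5*x**4 + 18*x**3 - 6*x**2 + 9 and u'(x)^2 = 16*x**6 - 72*x**5 + 97*x**4 - 36*x**3 + 4*x**2.
Integrate each monomial from 0 to 1 using ∫_0^1 c·x^n dx = c·1^(n+1)/(n+1):
  ∫_0^1 u(x)^2 dx = ∫_0^1 (x^8 - 6*x^7 + 11*x^6 - 6*x^5 - 5*x^4 + 18*x^3 - 6*x^2 + 9) dx. Term by term:
    ∫_0^1 x^8 dx = 1/9;  ∫_0^1 -6*x^7 dx = -3/4;  ∫_0^1 11*x^6 dx = 11/7;
    ∫_0^1 -6*x^5 dx = -1;  ∫_0^1 -5*x^4 dx = -1;  ∫_0^1 18*x^3 dx = 9/2;
    ∫_0^1 -6*x^2 dx = -2;  ∫_0^1 9 dx = 9.
  Sum: 1/9 − 3/4 + 11/7 − 1 − 1 + 9/2 − 2 + 9 = 2629/252.
  ∫_0^1 u'(x)^2 dx = ∫_0^1 (16*x^6 - 72*x^5 + 97*x^4 - 36*x^3 + 4*x^2) dx. Term by term:
    ∫_0^1 16*x^6 dx = 16/7;  ∫_0^1 -72*x^5 dx = -12;  ∫_0^1 97*x^4 dx = 97/5;
    ∫_0^1 -36*x^3 dx = -9;  ∫_0^1 4*x^2 dx = 4/3.
  Sum: 16/7 − 12 + 97/5 − 9 + 4/3 = 212/105.
Adding: ||u||_{H^1}^2 = 2629/252 + 212/105 = 15689/1260.


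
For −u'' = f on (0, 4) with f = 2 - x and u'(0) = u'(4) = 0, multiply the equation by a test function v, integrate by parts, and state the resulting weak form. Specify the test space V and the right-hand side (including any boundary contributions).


V = H^1(0, 4) (no boundary constraint on v; u is determined up to an additive constant); weak form: ∫_0^4 u'v' dx = ∫_0^4 (2 - x) v dx for all v ∈ V.

Multiply both sides by a test function v and integrate from 0 to 4:
  ∫_0^4 −u''(x) v(x) dx = ∫_0^4 f(x) v(x) dx.
Integrate the LHS by parts once:
  ∫_0^4 −u'' v dx = −[u'(x) v(x)]_0^4 + ∫_0^4 u'(x) v'(x) dx.
Thus ∫_0^4 u'(x) v'(x) dx = ∫_0^4 f(x) v(x) dx + [u'(x) v(x)]_0^4.
Choose V so that boundary terms are either known or forced to vanish.
u has homogeneous Neumann: u'(0) = u'(4) = 0. So [u' v]_0^4 = 0·v(4) − 0·v(0) = 0 for any v; take V = H^1(0, 4).
Weak formulation: find u (satisfying any essential BC) such that ∫_0^4 u'(x) v'(x) dx = ∫_0^4 f v dx for all v ∈ V (homogeneous Neumann, so boundary terms vanish).
Substituting f(x) = 2 - x, the right-hand side is ∫_0^4 (2 - x) v dx.
Compatibility check (pure Neumann): taking v ≡ 1 ∈ V gives 0 = ∫_0^4 f dx + (0) − (0), i.e. ∫_0^4 f dx must equal u'(0) − u'(4) = 0. Indeed ∫_0^4 (2 - x) dx = 0, so the data are compatible. The solution is then unique only up to an additive constant (fix it e.g. by requiring ∫_0^4 u dx = 0).


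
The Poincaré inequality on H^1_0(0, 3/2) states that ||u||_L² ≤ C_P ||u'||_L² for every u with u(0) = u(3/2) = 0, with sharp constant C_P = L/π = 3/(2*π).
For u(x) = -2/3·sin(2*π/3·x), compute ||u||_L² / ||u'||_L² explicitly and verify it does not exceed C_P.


||u||_L² / ||u'||_L² = 3/(2*π) = C_P.

u(x) = -2/3·sin(2*π/3·x), so u'(x) = -4*π*cos(2*π*x/3)/9.
Writing u(x) = A·sin(kπx/L) with A = -2/3 and k = 1, use ∫_0^L sin²(kπx/L) dx = L/2 and ∫_0^L cos²(kπx/L) dx = L/2.
u² = 4/9·sin²(2*π/3·x) and (u')² = 16*π^2/81·cos²(2*π/3·x), and each of sin², cos² integrates to L/2 = 3/4 over (0, 3/2).
∫_0^3/2 u² dx = 1/3, so ||u||_L² = sqrt(3)/3.
∫_0^3/2 (u')² dx = 4*π^2/27, so ||u'||_L² = 2*sqrt(3)*π/9.
Ratio ||u||_L² / ||u'||_L² = 3/(2*π).
Sharp Poincaré constant on H^1_0(0, 3/2) is C_P = L/π = 3/(2*π), achieved by sin(2*π/3·x).
This is the k = 1 eigenfunction (up to amplitude), so the ratio equals the sharp Poincaré constant exactly.


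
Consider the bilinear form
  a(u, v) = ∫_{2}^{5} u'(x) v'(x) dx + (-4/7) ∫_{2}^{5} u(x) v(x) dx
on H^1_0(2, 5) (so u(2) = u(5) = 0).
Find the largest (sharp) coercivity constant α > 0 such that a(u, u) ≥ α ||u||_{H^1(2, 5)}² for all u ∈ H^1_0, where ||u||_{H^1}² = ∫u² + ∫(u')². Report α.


α = (-36/7 + π^2)/(9 + π^2)

Coercivity of a(·,·) on H^1_0(2, 5) means a(u, u) ≥ α ||u||_{H^1}² for every u ∈ H^1_0.
The interval has length L = 3, and Poincaré/coercivity depend only on L. Here a(u, u) = ∫(u')² + (-4/7)·∫u².
Here c = -4/7 < 0 with |c| < (π/L)² = π^2/9, so coercivity still holds. The condition a(u,u) ≥ α||u||_{H^1}² reads (1−α)∫(u')² ≥ (α−c)∫u². Any admissible α is ≤ 1 (rapidly oscillating u have ∫u²/∫(u')² → 0), and α = 1 would force 0 ≥ (1−c)∫u², impossible since c < 1; so 1−α > 0. By the sharp Poincaré inequality on H^1_0 of an interval of length L, ∫(u')² ≥ (π/L)²∫u² with equality for the first sine mode sin(π(x−x₀)/L) (x₀ the left endpoint), so the inequality holds for all u iff (1−α)(π/L)² ≥ α − c, i.e. α ≤ ((π/L)² + c)/((π/L)² + 1) = (1 + c(L/π)²)/(1 + (L/π)²). (Direct route, valid since c ≤ 0: Poincaré gives c∫u² ≥ c(L/π)²∫(u')², so a(u,u) ≥ (1 + c(L/π)²)∫(u')², while ||u||_{H^1}² ≤ (1 + (L/π)²)∫(u')²; dividing yields the same α.) With (π/L)² = π^2/9 and c = -4/7, the largest admissible constant is α = ((π/L)² + c)/((π/L)² + 1).
Simplifying, α = (-36/7 + π^2)/(9 + π^2).


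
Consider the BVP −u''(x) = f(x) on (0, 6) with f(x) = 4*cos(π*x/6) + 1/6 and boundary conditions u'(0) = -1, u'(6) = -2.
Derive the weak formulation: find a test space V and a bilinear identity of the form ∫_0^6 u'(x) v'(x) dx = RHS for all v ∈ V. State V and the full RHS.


V = H^1(0, 6) (v unrestricted at boundary; u is determined up to an additive constant); weak form: ∫_0^6 u'v' dx = ∫_0^6 (4*cos(π*x/6) + 1/6) v dx − 2·v(6) + v(0) for all v ∈ V.

Multiply both sides by a test function v and integrate from 0 to 6:
  ∫_0^6 −u''(x) v(x) dx = ∫_0^6 f(x) v(x) dx.
Integrate the LHS by parts once:
  ∫_0^6 −u'' v dx = −[u'(x) v(x)]_0^6 + ∫_0^6 u'(x) v'(x) dx.
Thus ∫_0^6 u'(x) v'(x) dx = ∫_0^6 f(x) v(x) dx + [u'(x) v(x)]_0^6.
Choose V so that boundary terms are either known or forced to vanish.
u has inhomogeneous Neumann u'(0) = -1, u'(6) = -2. [u' v]_0^6 = (-2)·v(6) − (-1)·v(0) = − 2·v(6) + v(0). Take V = H^1(0, 6); boundary term becomes part of RHS.
Weak formulation: find u (satisfying any essential BC) such that ∫_0^6 u'(x) v'(x) dx = ∫_0^6 f v dx − 2·v(6) + v(0) for all v ∈ V (Neumann data are natural BCs: they enter the RHS as boundary terms).
Substituting f(x) = 4*cos(π*x/6) + 1/6, the right-hand side is ∫_0^6 (4*cos(π*x/6) + 1/6) v dx − 2·v(6) + v(0).
Compatibility check (pure Neumann): taking v ≡ 1 ∈ V gives 0 = ∫_0^6 f dx + (-2) − (-1), i.e. ∫_0^6 f dx must equal u'(0) − u'(6) = 1. Indeed ∫_0^6 (4*cos(π*x/6) + 1/6) dx = 1, so the data are compatible. The solution is then unique only up to an additive constant (fix it e.g. by requiring ∫_0^6 u dx = 0).


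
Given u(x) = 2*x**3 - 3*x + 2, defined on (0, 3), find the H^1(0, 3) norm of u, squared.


||u||_{H^1}^2 = 81204/35

The H^1 norm (squared) on an interval (0, L) is
  ||u||_{H^1}^2 = ∫_0^L u(x)^2 dx + ∫_0^L u'(x)^2 dx.
Compute u'(x) = 6*x**2 - 3.
Then u(x)^2 = 4*x**6 - 12*x**4 + 8*x**3 + 9*x**2 - 12*x + 4 and u'(x)^2 = 36*x**4 - 36*x**2 + 9.
Integrate each monomial from 0 to 3 using ∫_0^3 c·x^n dx = c·3^(n+1)/(n+1):
  ∫_0^3 u(x)^2 dx = ∫_0^3 (4*x^6 - 12*x^4 + 8*x^3 + 9*x^2 - 12*x + 4) dx. Term by term:
    ∫_0^3 4*x^6 dx = 8748/7;  ∫_0^3 -12*x^4 dx = -2916/5;  ∫_0^3 8*x^3 dx = 162;
    ∫_0^3 9*x^2 dx = 81;  ∫_0^3 -12*x dx = -54;  ∫_0^3 4 dx = 12.
  Sum: 8748/7 − 2916/5 + 162 + 81 − 54 + 12 = 30363/35.
  ∫_0^3 u'(x)^2 dx = ∫_0^3 (36*x^4 - 36*x^2 + 9) dx. Term by term:
    ∫_0^3 36*x^4 dx = 8748/5;  ∫_0^3 -36*x^2 dx = -324;  ∫_0^3 9 dx = 27.
  Sum: 8748/5 − 324 + 27 = 7263/5.
Adding: ||u||_{H^1}^2 = 30363/35 + 7263/5 = 81204/35.


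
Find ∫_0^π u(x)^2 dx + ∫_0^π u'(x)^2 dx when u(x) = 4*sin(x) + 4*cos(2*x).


||u||_{H^1(0,π)}^2 = -320/3 + 56*π

u'(x) = -8*sin(2*x) + 4*cos(x).
Expand u² and (u')² and integrate term by term on (0, π), using: for integers n ≥ 1, ∫_0^π sin²(nx) dx = ∫_0^π cos²(nx) dx = π/2; for n ≠ n', ∫_0^π sin(nx)sin(n'x) dx = ∫_0^π cos(nx)cos(n'x) dx = 0; and by product-to-sum, ∫_0^π sin(nx)cos(n'x) dx = ½∫_0^π [sin((n+n')x) + sin((n−n')x)] dx, which is 0 when n+n' is even and 2n/(n²−n'²) when n+n' is odd (it need not vanish on (0, π)).
  u² squared terms: (4)²·∫cos(2x)² dx = 16·π/2 = 8*π;  (4)²·∫sin(x)² dx = 16·π/2 = 8*π.
  u² cross terms: 2·(4)·(4)·∫cos(2x)·sin(x) dx = 32·(-2/3) = -64/3.
  So ∫_0^π u² dx = 8*π + 8*π − 64/3 = -64/3 + 16*π.
  (u')² squared terms: (-8)²·∫sin(2x)² dx = 64·π/2 = 32*π;  (4)²·∫cos(x)² dx = 16·π/2 = 8*π.
  (u')² cross terms: 2·(-8)·(4)·∫sin(2x)·cos(x) dx = -64·(4/3) = -256/3.
  So ∫_0^π (u')² dx = 32*π + 8*π − 256/3 = -256/3 + 40*π.
||u||_{H^1}^2 = (-64/3 + 16*π) + (-256/3 + 40*π) = -320/3 + 56*π.


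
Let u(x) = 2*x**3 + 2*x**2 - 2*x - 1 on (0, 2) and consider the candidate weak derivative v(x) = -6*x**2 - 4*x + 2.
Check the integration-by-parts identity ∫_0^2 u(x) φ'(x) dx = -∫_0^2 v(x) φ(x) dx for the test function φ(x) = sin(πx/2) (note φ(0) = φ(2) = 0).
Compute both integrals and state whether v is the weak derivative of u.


LHS = -56/π + 192/π^3, RHS = -192/π^3 + 56/π. No, v is not the weak derivative of u.

u(x) = 2*x**3 + 2*x**2 - 2*x - 1, classical derivative u'(x) = 6*x**2 + 4*x - 2.
φ(x) = sin(πx/2), so φ'(x) = π*cos(π*x/2)/2.
Note φ(0) = φ(2) = 0, so the boundary term u·φ vanishes.
LHS = ∫_0^2 u(x) φ'(x) dx = ∫_0^2 (π*x^3*cos(π*x/2) + π*x^2*cos(π*x/2) - π*x*cos(π*x/2) - π*cos(π*x/2)/2) dx. Term by term:
  ∫_0^2 -π*cos(π*x/2)/2 dx = 0;  ∫_0^2 π*x^2*cos(π*x/2) dx = -16/π;  ∫_0^2 π*x^3*cos(π*x/2) dx = -48/π + 192/π^3;
  ∫_0^2 -π*x*cos(π*x/2) dx = 8/π.
Sum: 0 − 16/π + -48/π + 192/π^3 + 8/π = -56/π + 192/π^3.
So LHS = -56/π + 192/π^3.
∫_0^2 v(x) φ(x) dx = ∫_0^2 (-6*x^2*sin(π*x/2) - 4*x*sin(π*x/2) + 2*sin(π*x/2)) dx. Term by term:
  ∫_0^2 2*sin(π*x/2) dx = 8/π;  ∫_0^2 -6*x^2*sin(π*x/2) dx = -48/π + 192/π^3;  ∫_0^2 -4*x*sin(π*x/2) dx = -16/π.
Sum: 8/π + -48/π + 192/π^3 − 16/π = -56/π + 192/π^3.
So RHS = -∫_0^2 v(x) φ(x) dx = -192/π^3 + 56/π.
LHS − RHS = -112/π + 384/π^3 ≠ 0, so the identity fails.
(For a valid weak derivative the identity must hold for EVERY test function, in particular this one. The failure shows v is NOT the weak derivative of u.)
Correct weak derivative would be u'(x) = 6*x**2 + 4*x - 2.


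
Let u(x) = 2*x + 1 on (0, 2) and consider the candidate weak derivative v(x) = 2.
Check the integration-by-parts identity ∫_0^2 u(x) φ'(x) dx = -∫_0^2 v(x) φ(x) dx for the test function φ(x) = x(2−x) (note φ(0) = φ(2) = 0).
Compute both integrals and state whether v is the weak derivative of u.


LHS = -8/3, RHS = -8/3. Yes, v = u' weakly.

u(x) = 2*x + 1, classical derivative u'(x) = 2.
φ(x) = x(2−x), so φ'(x) = 2 - 2*x.
Note φ(0) = φ(2) = 0, so the boundary term u·φ vanishes.
LHS = ∫_0^2 u(x) φ'(x) dx = ∫_0^2 (-4*x^2 + 2*x + 2) dx. Term by term:
  ∫_0^2 -4*x^2 dx = -32/3;  ∫_0^2 2*x dx = 4;  ∫_0^2 2 dx = 4.
Sum: -32/3 + 4 + 4 = -8/3.
So LHS = -8/3.
∫_0^2 v(x) φ(x) dx = ∫_0^2 (-2*x^2 + 4*x) dx. Term by term:
  ∫_0^2 -2*x^2 dx = -16/3;  ∫_0^2 4*x dx = 8.
Sum: -16/3 + 8 = 8/3.
So RHS = -∫_0^2 v(x) φ(x) dx = -8/3.
LHS = RHS, so the identity holds for this test φ.
Moreover u is smooth here and v(x) = u'(x) = 2 pointwise, so the identity holds for every test function. Hence v is the weak derivative of u.


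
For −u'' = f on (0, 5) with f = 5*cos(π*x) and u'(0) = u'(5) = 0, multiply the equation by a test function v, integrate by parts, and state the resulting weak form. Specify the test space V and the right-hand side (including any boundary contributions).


V = H^1(0, 5) (no boundary constraint on v; u is determined up to an additive constant); weak form: ∫_0^5 u'v' dx = ∫_0^5 (5*cos(π*x)) v dx for all v ∈ V.

Multiply both sides by a test function v and integrate from 0 to 5:
  ∫_0^5 −u''(x) v(x) dx = ∫_0^5 f(x) v(x) dx.
Integrate the LHS by parts once:
  ∫_0^5 −u'' v dx = −[u'(x) v(x)]_0^5 + ∫_0^5 u'(x) v'(x) dx.
Thus ∫_0^5 u'(x) v'(x) dx = ∫_0^5 f(x) v(x) dx + [u'(x) v(x)]_0^5.
Choose V so that boundary terms are either known or forced to vanish.
u has homogeneous Neumann: u'(0) = u'(5) = 0. So [u' v]_0^5 = 0·v(5) − 0·v(0) = 0 for any v; take V = H^1(0, 5).
Weak formulation: find u (satisfying any essential BC) such that ∫_0^5 u'(x) v'(x) dx = ∫_0^5 f v dx for all v ∈ V (homogeneous Neumann, so boundary terms vanish).
Substituting f(x) = 5*cos(π*x), the right-hand side is ∫_0^5 (5*cos(π*x)) v dx.
Compatibility check (pure Neumann): taking v ≡ 1 ∈ V gives 0 = ∫_0^5 f dx + (0) − (0), i.e. ∫_0^5 f dx must equal u'(0) − u'(5) = 0. Indeed ∫_0^5 (5*cos(π*x)) dx = 0, so the data are compatible. The solution is then unique only up to an additive constant (fix it e.g. by requiring ∫_0^5 u dx = 0).


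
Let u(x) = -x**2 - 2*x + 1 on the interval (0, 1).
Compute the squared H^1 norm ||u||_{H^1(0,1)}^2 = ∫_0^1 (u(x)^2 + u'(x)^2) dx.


||u||_{H^1}^2 = 51/5

The H^1 norm (squared) on an interval (0, L) is
  ||u||_{H^1}^2 = ∫_0^L u(x)^2 dx + ∫_0^L u'(x)^2 dx.
Compute u'(x) = -2*x - 2.
Then u(x)^2 = x**4 + 4*x**3 + 2*x**2 - 4*x + 1 and u'(x)^2 = 4*x**2 + 8*x + 4.
Integrate each monomial from 0 to 1 using ∫_0^1 c·x^n dx = c·1^(n+1)/(n+1):
  ∫_0^1 u(x)^2 dx = ∫_0^1 (x^4 + 4*x^3 + 2*x^2 - 4*x + 1) dx. Term by term:
    ∫_0^1 x^4 dx = 1/5;  ∫_0^1 4*x^3 dx = 1;  ∫_0^1 2*x^2 dx = 2/3;
    ∫_0^1 -4*x dx = -2;  ∫_0^1 1 dx = 1.
  Sum: 1/5 + 1 + 2/3 − 2 + 1 = 13/15.
  ∫_0^1 u'(x)^2 dx = ∫_0^1 (4*x^2 + 8*x + 4) dx. Term by term:
    ∫_0^1 4*x^2 dx = 4/3;  ∫_0^1 8*x dx = 4;  ∫_0^1 4 dx = 4.
  Sum: 4/3 + 4 + 4 = 28/3.
Adding: ||u||_{H^1}^2 = 13/15 + 28/3 = 51/5.


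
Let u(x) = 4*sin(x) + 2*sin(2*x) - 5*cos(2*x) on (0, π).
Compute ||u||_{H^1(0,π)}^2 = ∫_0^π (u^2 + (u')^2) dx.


||u||_{H^1(0,π)}^2 = 400/3 + 177*π/2

u'(x) = 10*sin(2*x) + 4*cos(x) + 4*cos(2*x).
Expand u² and (u')² and integrate term by term on (0, π), using: for integers n ≥ 1, ∫_0^π sin²(nx) dx = ∫_0^π cos²(nx) dx = π/2; for n ≠ n', ∫_0^π sin(nx)sin(n'x) dx = ∫_0^π cos(nx)cos(n'x) dx = 0; and by product-to-sum, ∫_0^π sin(nx)cos(n'x) dx = ½∫_0^π [sin((n+n')x) + sin((n−n')x)] dx, which is 0 when n+n' is even and 2n/(n²−n'²) when n+n' is odd (it need not vanish on (0, π)).
  u² squared terms: (-5)²·∫cos(2x)² dx = 25·π/2 = 25*π/2;  (2)²·∫sin(2x)² dx = 4·π/2 = 2*π;  (4)²·∫sin(x)² dx = 16·π/2 = 8*π.
  u² cross terms: 2·(-5)·(2)·∫cos(2x)·sin(2x) dx = -20·(0) = 0;  2·(-5)·(4)·∫cos(2x)·sin(x) dx = -40·(-2/3) = 80/3;  2·(2)·(4)·∫sin(2x)·sin(x) dx = 16·(0) = 0.
  So ∫_0^π u² dx = 25*π/2 + 2*π + 8*π + 0 + 80/3 + 0 = 80/3 + 45*π/2.
  (u')² squared terms: (4)²·∫cos(x)² dx = 16·π/2 = 8*π;  (4)²·∫cos(2x)² dx = 16·π/2 = 8*π;  (10)²·∫sin(2x)² dx = 100·π/2 = 50*π.
  (u')² cross terms: 2·(4)·(4)·∫cos(x)·cos(2x) dx = 32·(0) = 0;  2·(4)·(10)·∫cos(x)·sin(2x) dx = 80·(4/3) = 320/3;  2·(4)·(10)·∫cos(2x)·sin(2x) dx = 80·(0) = 0.
  So ∫_0^π (u')² dx = 8*π + 8*π + 50*π + 0 + 320/3 + 0 = 320/3 + 66*π.
||u||_{H^1}^2 = (80/3 + 45*π/2) + (320/3 + 66*π) = 400/3 + 177*π/2.


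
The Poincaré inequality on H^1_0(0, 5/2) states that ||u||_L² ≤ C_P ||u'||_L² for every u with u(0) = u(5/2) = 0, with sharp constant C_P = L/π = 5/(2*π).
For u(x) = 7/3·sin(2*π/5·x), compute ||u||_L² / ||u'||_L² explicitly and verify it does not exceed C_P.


||u||_L² / ||u'||_L² = 5/(2*π) = C_P.

u(x) = 7/3·sin(2*π/5·x), so u'(x) = 14*π*cos(2*π*x/5)/15.
Writing u(x) = A·sin(kπx/L) with A = 7/3 and k = 1, use ∫_0^L sin²(kπx/L) dx = L/2 and ∫_0^L cos²(kπx/L) dx = L/2.
u² = 49/9·sin²(2*π/5·x) and (u')² = 196*π^2/225·cos²(2*π/5·x), and each of sin², cos² integrates to L/2 = 5/4 over (0, 5/2).
∫_0^5/2 u² dx = 245/36, so ||u||_L² = 7*sqrt(5)/6.
∫_0^5/2 (u')² dx = 49*π^2/45, so ||u'||_L² = 7*sqrt(5)*π/15.
Ratio ||u||_L² / ||u'||_L² = 5/(2*π).
Sharp Poincaré constant on H^1_0(0, 5/2) is C_P = L/π = 5/(2*π), achieved by sin(2*π/5·x).
This is the k = 1 eigenfunction (up to amplitude), so the ratio equals the sharp Poincaré constant exactly.


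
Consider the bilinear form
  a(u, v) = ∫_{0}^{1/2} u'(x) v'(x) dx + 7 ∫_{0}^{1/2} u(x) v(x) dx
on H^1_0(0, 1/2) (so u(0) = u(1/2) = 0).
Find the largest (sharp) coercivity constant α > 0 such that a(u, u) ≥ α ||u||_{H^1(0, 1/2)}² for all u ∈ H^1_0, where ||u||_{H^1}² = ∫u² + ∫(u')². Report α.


α = 1

Coercivity of a(·,·) on H^1_0(0, 1/2) means a(u, u) ≥ α ||u||_{H^1}² for every u ∈ H^1_0.
The interval has length L = 1/2, and Poincaré/coercivity depend only on L. Here a(u, u) = ∫(u')² + (7)·∫u².
Here c = 7 ≥ 1, so a(u,u) = ∫(u')² + c∫u² ≥ ∫(u')² + ∫u² = ||u||_{H^1}², i.e. α = 1 works. No larger α is possible: a(u,u) ≥ α||u||_{H^1}² means (1−α)∫(u')² ≥ (α−c)∫u², and for the modes u_n = sin(nπ(x−x₀)/L) (x₀ the left endpoint) one has ∫u_n²/∫(u_n')² = (L/(nπ))² → 0, so a(u_n,u_n)/||u_n||_{H^1}² → 1. Hence the optimal constant is α = 1.
Therefore α = 1.


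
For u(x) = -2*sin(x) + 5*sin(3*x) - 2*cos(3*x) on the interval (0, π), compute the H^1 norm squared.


||u||_{H^1(0,π)}^2 = 149*π

u'(x) = 6*sin(3*x) - 2*cos(x) + 15*cos(3*x).
Expand u² and (u')² and integrate term by term on (0, π), using: for integers n ≥ 1, ∫_0^π sin²(nx) dx = ∫_0^π cos²(nx) dx = π/2; for n ≠ n', ∫_0^π sin(nx)sin(n'x) dx = ∫_0^π cos(nx)cos(n'x) dx = 0; and by product-to-sum, ∫_0^π sin(nx)cos(n'x) dx = ½∫_0^π [sin((n+n')x) + sin((n−n')x)] dx, which is 0 when n+n' is even and 2n/(n²−n'²) when n+n' is odd (it need not vanish on (0, π)).
  u² squared terms: (-2)²·∫cos(3x)² dx = 4·π/2 = 2*π;  (-2)²·∫sin(x)² dx = 4·π/2 = 2*π;  (5)²·∫sin(3x)² dx = 25·π/2 = 25*π/2.
  u² cross terms: 2·(-2)·(-2)·∫cos(3x)·sin(x) dx = 8·(0) = 0;  2·(-2)·(5)·∫cos(3x)·sin(3x) dx = -20·(0) = 0;  2·(-2)·(5)·∫sin(x)·sin(3x) dx = -20·(0) = 0.
  So ∫_0^π u² dx = 2*π + 2*π + 25*π/2 + 0 + 0 + 0 = 33*π/2.
  (u')² squared terms: (-2)²·∫cos(x)² dx = 4·π/2 = 2*π;  (6)²·∫sin(3x)² dx = 36·π/2 = 18*π;  (15)²·∫cos(3x)² dx = 225·π/2 = 225*π/2.
  (u')² cross terms: 2·(-2)·(6)·∫cos(x)·sin(3x) dx = -24·(0) = 0;  2·(-2)·(15)·∫cos(x)·cos(3x) dx = -60·(0) = 0;  2·(6)·(15)·∫sin(3x)·cos(3x) dx = 180·(0) = 0.
  So ∫_0^π (u')² dx = 2*π + 18*π + 225*π/2 + 0 + 0 + 0 = 265*π/2.
||u||_{H^1}^2 = (33*π/2) + (265*π/2) = 149*π.


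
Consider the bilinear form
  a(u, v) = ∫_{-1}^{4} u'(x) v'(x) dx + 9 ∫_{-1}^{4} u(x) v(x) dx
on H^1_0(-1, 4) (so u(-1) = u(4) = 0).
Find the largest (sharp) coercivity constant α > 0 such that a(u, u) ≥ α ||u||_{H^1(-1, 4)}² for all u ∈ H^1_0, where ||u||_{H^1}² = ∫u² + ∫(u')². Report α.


α = 1

Coercivity of a(·,·) on H^1_0(-1, 4) means a(u, u) ≥ α ||u||_{H^1}² for every u ∈ H^1_0.
The interval has length L = 5, and Poincaré/coercivity depend only on L. Here a(u, u) = ∫(u')² + (9)·∫u².
Here c = 9 ≥ 1, so a(u,u) = ∫(u')² + c∫u² ≥ ∫(u')² + ∫u² = ||u||_{H^1}², i.e. α = 1 works. No larger α is possible: a(u,u) ≥ α||u||_{H^1}² means (1−α)∫(u')² ≥ (α−c)∫u², and for the modes u_n = sin(nπ(x−x₀)/L) (x₀ the left endpoint) one has ∫u_n²/∫(u_n')² = (L/(nπ))² → 0, so a(u_n,u_n)/||u_n||_{H^1}² → 1. Hence the optimal constant is α = 1.
Therefore α = 1.


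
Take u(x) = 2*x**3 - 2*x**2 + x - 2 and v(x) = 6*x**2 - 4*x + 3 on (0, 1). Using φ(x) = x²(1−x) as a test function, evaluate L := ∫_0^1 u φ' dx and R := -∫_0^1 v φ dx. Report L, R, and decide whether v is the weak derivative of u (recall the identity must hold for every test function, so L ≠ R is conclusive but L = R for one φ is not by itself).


LHS = -1/12, RHS = -1/4. No, v is not the weak derivative of u.

u(x) = 2*x**3 - 2*x**2 + x - 2, classical derivative u'(x) = 6*x**2 - 4*x + 1.
φ(x) = x²(1−x), so φ'(x) = x*(2 - 3*x).
Note φ(0) = φ(1) = 0, so the boundary term u·φ vanishes.
LHS = ∫_0^1 u(x) φ'(x) dx = ∫_0^1 (-6*x^5 + 10*x^4 - 7*x^3 + 8*x^2 - 4*x) dx. Term by term:
  ∫_0^1 -6*x^5 dx = -1;  ∫_0^1 10*x^4 dx = 2;  ∫_0^1 -7*x^3 dx = -7/4;
  ∫_0^1 8*x^2 dx = 8/3;  ∫_0^1 -4*x dx = -2.
Sum: -1 + 2 − 7/4 + 8/3 − 2 = -1/12.
So LHS = -1/12.
∫_0^1 v(x) φ(x) dx = ∫_0^1 (-6*x^5 + 10*x^4 - 7*x^3 + 3*x^2) dx. Term by term:
  ∫_0^1 -6*x^5 dx = -1;  ∫_0^1 10*x^4 dx = 2;  ∫_0^1 -7*x^3 dx = -7/4;
  ∫_0^1 3*x^2 dx = 1.
Sum: -1 + 2 − 7/4 + 1 = 1/4.
So RHS = -∫_0^1 v(x) φ(x) dx = -1/4.
LHS − RHS = 1/6 ≠ 0, so the identity fails.
(For a valid weak derivative the identity must hold for EVERY test function, in particular this one. The failure shows v is NOT the weak derivative of u.)
Correct weak derivative would be u'(x) = 6*x**2 - 4*x + 1.


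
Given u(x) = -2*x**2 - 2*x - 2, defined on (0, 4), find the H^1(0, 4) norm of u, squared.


||u||_{H^1}^2 = 32288/15

The H^1 norm (squared) on an interval (0, L) is
  ||u||_{H^1}^2 = ∫_0^L u(x)^2 dx + ∫_0^L u'(x)^2 dx.
Compute u'(x) = -4*x - 2.
Then u(x)^2 = 4*x**4 + 8*x**3 + 12*x**2 + 8*x + 4 and u'(x)^2 = 16*x**2 + 16*x + 4.
Integrate each monomial from 0 to 4 using ∫_0^4 c·x^n dx = c·4^(n+1)/(n+1):
  ∫_0^4 u(x)^2 dx = ∫_0^4 (4*x^4 + 8*x^3 + 12*x^2 + 8*x + 4) dx. Term by term:
    ∫_0^4 4*x^4 dx = 4096/5;  ∫_0^4 8*x^3 dx = 512;  ∫_0^4 12*x^2 dx = 256;
    ∫_0^4 8*x dx = 64;  ∫_0^4 4 dx = 16.
  Sum: 4096/5 + 512 + 256 + 64 + 16 = 8336/5.
  ∫_0^4 u'(x)^2 dx = ∫_0^4 (16*x^2 + 16*x + 4) dx. Term by term:
    ∫_0^4 16*x^2 dx = 1024/3;  ∫_0^4 16*x dx = 128;  ∫_0^4 4 dx = 16.
  Sum: 1024/3 + 128 + 16 = 1456/3.
Adding: ||u||_{H^1}^2 = 8336/5 + 1456/3 = 32288/15.
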